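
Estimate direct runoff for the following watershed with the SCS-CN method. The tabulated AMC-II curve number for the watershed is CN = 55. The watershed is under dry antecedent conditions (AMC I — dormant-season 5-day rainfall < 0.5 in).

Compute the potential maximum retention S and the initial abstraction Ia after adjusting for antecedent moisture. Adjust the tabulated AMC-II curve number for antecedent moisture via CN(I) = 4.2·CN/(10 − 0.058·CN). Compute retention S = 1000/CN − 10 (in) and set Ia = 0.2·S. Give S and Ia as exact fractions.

S = 1500/77 in ≈ 19.481 in; Ia = 300/77 in ≈ 3.896 in

Dry (AMC I): CN(I) = 4.2·55/(10 − 0.058·55) = 231/(681/100) = 7700/227 ≈ 33.921
Retention S: 1000/CN − 10 with CN=33.921 → S = 1500/77 ≈ 19.481 in
Ia = 0.2·(1500/77) = 300/77 in ≈ 3.896 in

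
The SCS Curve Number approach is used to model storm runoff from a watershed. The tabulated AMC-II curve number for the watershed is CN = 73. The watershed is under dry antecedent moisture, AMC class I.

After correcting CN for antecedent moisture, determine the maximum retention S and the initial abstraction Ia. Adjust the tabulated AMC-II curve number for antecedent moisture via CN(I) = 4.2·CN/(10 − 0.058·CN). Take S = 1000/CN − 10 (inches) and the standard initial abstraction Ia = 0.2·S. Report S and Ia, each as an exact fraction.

S = 4500/511 in ≈ 8.806 in; Ia = 900/511 in ≈ 1.761 in

Adjust CN=73 to AMC I: 4.2·73/(10 − 0.058·73) → (1533/5) ÷ (2883/500) = 51100/961 ≈ 53.174
Max retention: S = 1000/(51100/961) − 10 = 4500/511 in (≈ 8.806 in)
Ia = 0.2S: 0.2·8.806 = 1.761 in (exactly 900/511)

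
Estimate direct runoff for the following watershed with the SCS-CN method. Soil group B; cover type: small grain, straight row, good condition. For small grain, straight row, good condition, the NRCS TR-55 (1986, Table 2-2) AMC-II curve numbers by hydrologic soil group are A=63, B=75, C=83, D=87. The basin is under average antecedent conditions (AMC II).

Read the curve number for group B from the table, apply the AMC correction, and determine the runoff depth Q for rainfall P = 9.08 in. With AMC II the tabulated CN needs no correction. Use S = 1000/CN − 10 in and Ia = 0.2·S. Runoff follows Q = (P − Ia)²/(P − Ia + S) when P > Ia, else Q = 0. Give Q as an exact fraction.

NRCS table: small grain, straight row, good condition, soil group B → CN(II) = 75
Average conditions: CN = 75 (no AMC adjustment).
Max retention: S = 1000/75 − 10 = 10/3 in (≈ 3.333 in)
Ia = 0.2S: 0.2·3.333 = 0.667 in (exactly 2/3)
Excess rainfall: 9.080 − 0.667 = 8.413 in; P > Ia so Q > 0
Q: (631/75)² ÷ (881/75) = 398161/66075 in (≈ 6.026 in)

Q = 398161/66075 in ≈ 6.026 in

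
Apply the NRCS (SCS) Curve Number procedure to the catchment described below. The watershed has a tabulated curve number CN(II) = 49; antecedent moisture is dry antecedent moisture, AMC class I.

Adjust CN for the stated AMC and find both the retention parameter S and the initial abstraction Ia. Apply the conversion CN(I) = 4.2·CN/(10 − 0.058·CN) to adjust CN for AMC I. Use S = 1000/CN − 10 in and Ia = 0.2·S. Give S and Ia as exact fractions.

S = 8500/343 in ≈ 24.781 in; Ia = 1700/343 in ≈ 4.956 in

Adjust CN=49 to AMC I: 4.2·49/(10 − 0.058·49) → (1029/5) ÷ (3579/500) = 34300/1193 ≈ 28.751
S = 1000/(34300/1193) − 10 = 8500/343 in ≈ 24.781 in
Ia = 0.2S: 0.2·24.781 = 4.956 in (exactly 1700/343)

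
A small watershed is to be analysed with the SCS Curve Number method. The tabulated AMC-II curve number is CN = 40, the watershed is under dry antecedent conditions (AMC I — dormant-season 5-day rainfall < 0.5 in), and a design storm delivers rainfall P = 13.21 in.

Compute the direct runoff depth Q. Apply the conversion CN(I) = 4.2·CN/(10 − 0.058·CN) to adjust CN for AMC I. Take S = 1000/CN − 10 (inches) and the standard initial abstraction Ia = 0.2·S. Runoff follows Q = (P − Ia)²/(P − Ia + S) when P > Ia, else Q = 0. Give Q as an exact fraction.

Q = 18037009/20472900 in ≈ 0.881 in

Adjust CN=40 to AMC I: 4.2·40/(10 − 0.058·40) → 168 ÷ (192/25) = 175/8 ≈ 21.875
S = 1000/(175/8) − 10 = 250/7 in ≈ 35.714 in
Ia = 0.2·(250/7) = 50/7 in ≈ 7.143 in
Excess rainfall: 13.210 − 7.143 = 6.067 in; P > Ia so Q > 0
Q: (4247/700)² ÷ (29247/700) = 18037009/20472900 in (≈ 0.881 in)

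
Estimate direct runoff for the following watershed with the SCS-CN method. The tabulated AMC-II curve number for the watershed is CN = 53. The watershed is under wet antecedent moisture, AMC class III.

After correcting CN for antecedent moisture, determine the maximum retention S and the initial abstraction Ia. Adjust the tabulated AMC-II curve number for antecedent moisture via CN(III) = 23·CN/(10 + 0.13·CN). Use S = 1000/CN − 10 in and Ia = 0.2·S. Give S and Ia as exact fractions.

S = 4700/1219 in ≈ 3.856 in; Ia = 940/1219 in ≈ 0.771 in

Wet (AMC III): CN(III) = 23·53/(10 + 0.13·53) = 1219/(1689/100) = 121900/1689 ≈ 72.173
S = 1000/(121900/1689) − 10 = 4700/1219 in ≈ 3.856 in
Initial abstraction Ia = S/5 = (4700/1219)/5 = 940/1219 ≈ 0.771 in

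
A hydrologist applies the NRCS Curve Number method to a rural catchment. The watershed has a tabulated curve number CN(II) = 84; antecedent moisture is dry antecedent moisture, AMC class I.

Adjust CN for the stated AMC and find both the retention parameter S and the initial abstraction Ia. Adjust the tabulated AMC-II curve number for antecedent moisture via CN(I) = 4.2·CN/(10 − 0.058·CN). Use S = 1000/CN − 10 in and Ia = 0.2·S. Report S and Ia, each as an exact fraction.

S = 2000/441 in ≈ 4.535 in; Ia = 400/441 in ≈ 0.907 in

CN(I) from CN(II)=84: (4.2·84)/(10 − 0.058·84) = 44100/641 ≈ 68.799
S = 1000/(44100/641) − 10 = 2000/441 in ≈ 4.535 in
Ia = 0.2S: 0.2·4.535 = 0.907 in (exactly 400/441)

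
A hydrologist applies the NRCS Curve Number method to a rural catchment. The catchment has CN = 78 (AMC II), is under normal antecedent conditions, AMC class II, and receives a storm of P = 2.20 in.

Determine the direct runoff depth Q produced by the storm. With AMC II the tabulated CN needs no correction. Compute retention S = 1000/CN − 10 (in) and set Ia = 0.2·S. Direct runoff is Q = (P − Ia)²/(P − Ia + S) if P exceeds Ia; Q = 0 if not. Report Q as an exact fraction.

CN(II) = 78; AMC II needs no correction.
Retention S: 1000/CN − 10 with CN=78.000 → S = 110/39 ≈ 2.821 in
Ia = 0.2·(110/39) = 22/39 in ≈ 0.564 in
Since P=2.200 > Ia=0.564: effective rainfall P−Ia = 319/195 in
Q: (319/195)² ÷ (869/195) = 9251/15405 in (≈ 0.601 in)

Q = 9251/15405 in ≈ 0.601 in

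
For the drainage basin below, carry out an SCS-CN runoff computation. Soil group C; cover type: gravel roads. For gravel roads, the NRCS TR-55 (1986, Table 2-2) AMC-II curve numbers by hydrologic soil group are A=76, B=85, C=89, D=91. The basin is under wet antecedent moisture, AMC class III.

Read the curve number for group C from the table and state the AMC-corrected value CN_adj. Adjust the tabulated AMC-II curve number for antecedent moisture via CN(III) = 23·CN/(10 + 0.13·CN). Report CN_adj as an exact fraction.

NRCS table: gravel roads, soil group C → CN(II) = 89
CN(III) from CN(II)=89: (23·89)/(10 + 0.13·89) = 204700/2157 ≈ 94.900

CN_adj = 204700/2157 ≈ 94.900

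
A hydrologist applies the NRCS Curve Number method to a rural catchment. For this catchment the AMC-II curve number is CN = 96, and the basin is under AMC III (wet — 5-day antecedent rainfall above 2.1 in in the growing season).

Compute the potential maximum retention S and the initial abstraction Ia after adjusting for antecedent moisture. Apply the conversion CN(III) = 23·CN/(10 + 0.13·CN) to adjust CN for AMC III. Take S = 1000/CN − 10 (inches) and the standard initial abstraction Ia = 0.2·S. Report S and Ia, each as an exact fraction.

Wet (AMC III): CN(III) = 23·96/(10 + 0.13·96) = 2208/(562/25) = 27600/281 ≈ 98.221
S = 1000/(27600/281) − 10 = 25/138 in ≈ 0.181 in
Ia = 0.2S: 0.2·0.181 = 0.036 in (exactly 5/138)

S = 25/138 in ≈ 0.181 in; Ia = 5/138 in ≈ 0.036 in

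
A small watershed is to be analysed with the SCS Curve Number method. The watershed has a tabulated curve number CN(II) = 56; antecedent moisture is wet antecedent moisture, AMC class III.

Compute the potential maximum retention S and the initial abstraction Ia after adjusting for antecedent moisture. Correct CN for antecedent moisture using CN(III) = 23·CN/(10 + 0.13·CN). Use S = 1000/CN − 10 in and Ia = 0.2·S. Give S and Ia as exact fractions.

Wet (AMC III): CN(III) = 23·56/(10 + 0.13·56) = 1288/(432/25) = 4025/54 ≈ 74.537
Retention S: 1000/CN − 10 with CN=74.537 → S = 550/161 ≈ 3.416 in
Ia = 0.2S: 0.2·3.416 = 0.683 in (exactly 110/161)

S = 550/161 in ≈ 3.416 in; Ia = 110/161 in ≈ 0.683 in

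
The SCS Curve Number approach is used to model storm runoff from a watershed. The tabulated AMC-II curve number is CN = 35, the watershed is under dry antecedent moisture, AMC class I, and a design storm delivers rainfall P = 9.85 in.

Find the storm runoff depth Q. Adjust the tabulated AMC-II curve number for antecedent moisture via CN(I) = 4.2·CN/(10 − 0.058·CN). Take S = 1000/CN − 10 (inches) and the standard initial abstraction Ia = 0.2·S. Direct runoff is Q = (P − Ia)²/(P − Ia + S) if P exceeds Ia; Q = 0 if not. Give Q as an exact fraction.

Dry (AMC I): CN(I) = 4.2·35/(10 − 0.058·35) = 147/(797/100) = 14700/797 ≈ 18.444
Max retention: S = 1000/(14700/797) − 10 = 6500/147 in (≈ 44.218 in)
Ia = 0.2S: 0.2·44.218 = 8.844 in (exactly 1300/147)
P − Ia = 9.850 − 8.844 = 2959/2940 ≈ 1.006 in (> 0, runoff occurs)
Q = (2959/2940)²/((2959/2940) + 6500/147) = (8755681/8643600)/(132959/2940) = 8755681/390899460 in ≈ 0.022 in

Q = 8755681/390899460 in ≈ 0.022 in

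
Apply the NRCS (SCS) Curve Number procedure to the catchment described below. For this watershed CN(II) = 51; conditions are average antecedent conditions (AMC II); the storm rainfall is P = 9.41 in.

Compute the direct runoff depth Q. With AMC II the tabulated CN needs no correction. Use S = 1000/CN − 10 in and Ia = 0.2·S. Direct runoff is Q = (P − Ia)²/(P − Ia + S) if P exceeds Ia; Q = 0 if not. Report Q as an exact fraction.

CN(II) = 51; AMC II needs no correction.
Retention S: 1000/CN − 10 with CN=51.000 → S = 490/51 ≈ 9.608 in
Ia = 0.2S: 0.2·9.608 = 1.922 in (exactly 98/51)
Excess rainfall: 9.410 − 1.922 = 7.488 in; P > Ia so Q > 0
Runoff Q = (P−Ia)²/(P−Ia+S) = (7.488)²/(7.488+9.608) = 1458552481/444674100 ≈ 3.280 in

Q = 1458552481/444674100 in ≈ 3.280 in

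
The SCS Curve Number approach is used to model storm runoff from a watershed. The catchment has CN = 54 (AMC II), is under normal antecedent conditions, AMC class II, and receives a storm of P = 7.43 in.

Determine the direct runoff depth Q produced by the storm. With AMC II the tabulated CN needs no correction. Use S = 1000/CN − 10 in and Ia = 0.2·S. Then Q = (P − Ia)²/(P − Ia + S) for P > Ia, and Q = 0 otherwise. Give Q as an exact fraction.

Average conditions: CN = 54 (no AMC adjustment).
S = 1000/54 − 10 = 230/27 in ≈ 8.519 in
Ia = 0.2·(230/27) = 46/27 in ≈ 1.704 in
Excess rainfall: 7.430 − 1.704 = 5.726 in; P > Ia so Q > 0
Q = (15461/2700)²/((15461/2700) + 230/27) = (239042521/7290000)/(38461/2700) = 239042521/103844700 in ≈ 2.302 in

Q = 239042521/103844700 in ≈ 2.302 in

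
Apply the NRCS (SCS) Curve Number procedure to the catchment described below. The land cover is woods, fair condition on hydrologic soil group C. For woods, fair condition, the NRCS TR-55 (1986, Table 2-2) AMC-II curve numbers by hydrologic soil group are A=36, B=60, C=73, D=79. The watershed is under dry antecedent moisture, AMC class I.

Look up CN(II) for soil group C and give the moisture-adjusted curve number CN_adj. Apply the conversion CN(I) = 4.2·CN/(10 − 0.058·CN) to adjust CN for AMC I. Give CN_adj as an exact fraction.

CN_adj = 51100/961 ≈ 53.174

NRCS table: woods, fair condition, soil group C → CN(II) = 73
CN(I) from CN(II)=73: (4.2·73)/(10 − 0.058·73) = 51100/961 ≈ 53.174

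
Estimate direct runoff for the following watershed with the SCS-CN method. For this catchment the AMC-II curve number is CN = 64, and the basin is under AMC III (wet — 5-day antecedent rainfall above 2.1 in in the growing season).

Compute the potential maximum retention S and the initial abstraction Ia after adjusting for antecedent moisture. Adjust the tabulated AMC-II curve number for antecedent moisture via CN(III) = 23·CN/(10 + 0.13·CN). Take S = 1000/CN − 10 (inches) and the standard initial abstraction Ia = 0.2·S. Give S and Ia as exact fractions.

CN(III) from CN(II)=64: (23·64)/(10 + 0.13·64) = 18400/229 ≈ 80.349
Max retention: S = 1000/(18400/229) − 10 = 225/92 in (≈ 2.446 in)
Ia = 0.2S: 0.2·2.446 = 0.489 in (exactly 45/92)

S = 225/92 in ≈ 2.446 in; Ia = 45/92 in ≈ 0.489 in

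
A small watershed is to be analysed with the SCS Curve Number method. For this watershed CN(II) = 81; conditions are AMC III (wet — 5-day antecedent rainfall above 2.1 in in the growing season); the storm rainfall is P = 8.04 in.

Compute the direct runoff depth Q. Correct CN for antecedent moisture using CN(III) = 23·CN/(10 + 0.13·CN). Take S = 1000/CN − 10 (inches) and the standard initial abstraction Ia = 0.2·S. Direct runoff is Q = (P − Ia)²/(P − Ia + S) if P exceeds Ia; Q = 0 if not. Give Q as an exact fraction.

Q = 133197991369/19210464225 in ≈ 6.934 in

CN(III) from CN(II)=81: (23·81)/(10 + 0.13·81) = 186300/2053 ≈ 90.745
Retention S: 1000/CN − 10 with CN=90.745 → S = 1900/1863 ≈ 1.020 in
Ia = 0.2S: 0.2·1.020 = 0.204 in (exactly 380/1863)
P − Ia = 8.040 − 0.204 = 364963/46575 ≈ 7.836 in (> 0, runoff occurs)
Runoff Q = (P−Ia)²/(P−Ia+S) = (7.836)²/(7.836+1.020) = 133197991369/19210464225 ≈ 6.934 in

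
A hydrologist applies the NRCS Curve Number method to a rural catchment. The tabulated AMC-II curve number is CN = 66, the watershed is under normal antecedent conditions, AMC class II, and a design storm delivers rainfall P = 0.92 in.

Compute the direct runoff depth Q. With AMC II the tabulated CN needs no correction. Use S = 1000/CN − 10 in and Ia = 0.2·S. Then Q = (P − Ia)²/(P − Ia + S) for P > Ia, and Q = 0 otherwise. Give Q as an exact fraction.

Q = 0 in ≈ 0.000 in

Average conditions: CN = 66 (no AMC adjustment).
S = 1000/66 − 10 = 170/33 in ≈ 5.152 in
Ia = 0.2·(170/33) = 34/33 in ≈ 1.030 in
P = 0.920 ≤ Ia = 1.030 in: entire storm abstracted, Q = 0.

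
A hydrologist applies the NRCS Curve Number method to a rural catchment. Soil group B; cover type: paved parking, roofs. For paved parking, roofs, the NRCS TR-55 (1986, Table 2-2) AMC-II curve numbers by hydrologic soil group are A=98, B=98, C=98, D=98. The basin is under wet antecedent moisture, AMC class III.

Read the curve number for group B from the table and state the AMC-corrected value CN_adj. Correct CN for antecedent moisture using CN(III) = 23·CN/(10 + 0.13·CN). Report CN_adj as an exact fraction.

NRCS table: paved parking, roofs, soil group B → CN(II) = 98
CN(III) from CN(II)=98: (23·98)/(10 + 0.13·98) = 112700/1137 ≈ 99.120

CN_adj = 112700/1137 ≈ 99.120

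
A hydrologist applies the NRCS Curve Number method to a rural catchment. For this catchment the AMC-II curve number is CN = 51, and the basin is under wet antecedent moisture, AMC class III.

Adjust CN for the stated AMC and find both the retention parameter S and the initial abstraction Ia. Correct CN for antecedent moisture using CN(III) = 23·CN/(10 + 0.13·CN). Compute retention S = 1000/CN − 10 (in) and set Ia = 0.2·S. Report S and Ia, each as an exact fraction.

S = 4900/1173 in ≈ 4.177 in; Ia = 980/1173 in ≈ 0.835 in

Wet (AMC III): CN(III) = 23·51/(10 + 0.13·51) = 1173/(1663/100) = 117300/1663 ≈ 70.535
Retention S: 1000/CN − 10 with CN=70.535 → S = 4900/1173 ≈ 4.177 in
Ia = 0.2·(4900/1173) = 980/1173 in ≈ 0.835 in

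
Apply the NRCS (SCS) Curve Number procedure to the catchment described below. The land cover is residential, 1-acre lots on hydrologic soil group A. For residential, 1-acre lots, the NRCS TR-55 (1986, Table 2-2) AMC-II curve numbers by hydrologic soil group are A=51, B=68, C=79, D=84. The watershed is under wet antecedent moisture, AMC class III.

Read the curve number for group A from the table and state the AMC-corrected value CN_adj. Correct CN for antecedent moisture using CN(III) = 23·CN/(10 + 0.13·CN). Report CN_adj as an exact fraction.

CN_adj = 117300/1663 ≈ 70.535

NRCS table: residential, 1-acre lots, soil group A → CN(II) = 51
Adjust CN=51 to AMC III: 23·51/(10 + 0.13·51) → 1173 ÷ (1663/100) = 117300/1663 ≈ 70.535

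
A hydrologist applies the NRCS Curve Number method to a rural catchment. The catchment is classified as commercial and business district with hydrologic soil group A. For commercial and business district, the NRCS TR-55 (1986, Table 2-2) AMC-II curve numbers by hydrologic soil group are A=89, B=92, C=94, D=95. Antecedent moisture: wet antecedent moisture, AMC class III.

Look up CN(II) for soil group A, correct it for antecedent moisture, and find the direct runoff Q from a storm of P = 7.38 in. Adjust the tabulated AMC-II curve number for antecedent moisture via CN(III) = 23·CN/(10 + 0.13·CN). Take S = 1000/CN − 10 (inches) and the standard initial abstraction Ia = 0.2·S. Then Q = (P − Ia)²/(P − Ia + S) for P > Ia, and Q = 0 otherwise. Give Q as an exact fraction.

NRCS table: commercial and business district, soil group A → CN(II) = 89
Wet (AMC III): CN(III) = 23·89/(10 + 0.13·89) = 2047/(2157/100) = 204700/2157 ≈ 94.900
S = 1000/(204700/2157) − 10 = 1100/2047 in ≈ 0.537 in
Ia = 0.2·(1100/2047) = 220/2047 in ≈ 0.107 in
P − Ia = 7.380 − 0.107 = 744343/102350 ≈ 7.273 in (> 0, runoff occurs)
Q = (744343/102350)²/((744343/102350) + 1100/2047) = (554046501649/10475522500)/(799343/102350) = 554046501649/81812756050 in ≈ 6.772 in

Q = 554046501649/81812756050 in ≈ 6.772 in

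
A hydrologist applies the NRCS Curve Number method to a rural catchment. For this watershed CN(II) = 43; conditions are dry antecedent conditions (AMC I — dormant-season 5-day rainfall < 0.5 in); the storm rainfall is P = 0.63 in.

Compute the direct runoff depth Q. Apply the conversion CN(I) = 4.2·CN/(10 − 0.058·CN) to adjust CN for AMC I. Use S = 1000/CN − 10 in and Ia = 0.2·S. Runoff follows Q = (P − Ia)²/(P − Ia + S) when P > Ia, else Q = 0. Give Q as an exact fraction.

Q = 0 in ≈ 0.000 in

Dry (AMC I): CN(I) = 4.2·43/(10 − 0.058·43) = (903/5)/(3753/500) = 30100/1251 ≈ 24.061
Retention S: 1000/CN − 10 with CN=24.061 → S = 9500/301 ≈ 31.561 in
Initial abstraction Ia = S/5 = (9500/301)/5 = 1900/301 ≈ 6.312 in
P = 0.630 ≤ Ia = 6.312 in: entire storm abstracted, Q = 0.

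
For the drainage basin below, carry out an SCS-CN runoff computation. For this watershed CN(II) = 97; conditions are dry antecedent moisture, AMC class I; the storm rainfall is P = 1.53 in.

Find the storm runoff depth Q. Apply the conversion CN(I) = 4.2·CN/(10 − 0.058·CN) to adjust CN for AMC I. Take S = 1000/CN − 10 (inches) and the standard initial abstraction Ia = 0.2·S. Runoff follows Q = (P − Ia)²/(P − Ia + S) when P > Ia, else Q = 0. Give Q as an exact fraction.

Q = 8814768769/9769927300 in ≈ 0.902 in

Dry (AMC I): CN(I) = 4.2·97/(10 − 0.058·97) = (2037/5)/(2187/500) = 67900/729 ≈ 93.141
Max retention: S = 1000/(67900/729) − 10 = 500/679 in (≈ 0.736 in)
Ia = 0.2S: 0.2·0.736 = 0.147 in (exactly 100/679)
Excess rainfall: 1.530 − 0.147 = 1.383 in; P > Ia so Q > 0
Q = (93887/67900)²/((93887/67900) + 500/679) = (8814768769/4610410000)/(143887/67900) = 8814768769/9769927300 in ≈ 0.902 in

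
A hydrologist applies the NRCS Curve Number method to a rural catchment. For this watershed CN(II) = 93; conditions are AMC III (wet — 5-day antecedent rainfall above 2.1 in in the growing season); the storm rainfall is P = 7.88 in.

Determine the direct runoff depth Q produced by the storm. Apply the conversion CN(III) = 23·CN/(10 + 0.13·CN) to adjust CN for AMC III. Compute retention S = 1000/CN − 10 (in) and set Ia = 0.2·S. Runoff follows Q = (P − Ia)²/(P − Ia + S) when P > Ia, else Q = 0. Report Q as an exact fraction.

Q = 174626201689/23282105925 in ≈ 7.500 in

CN(III) from CN(II)=93: (23·93)/(10 + 0.13·93) = 213900/2209 ≈ 96.831
Max retention: S = 1000/(213900/2209) − 10 = 700/2139 in (≈ 0.327 in)
Ia = 0.2S: 0.2·0.327 = 0.065 in (exactly 140/2139)
Since P=7.880 > Ia=0.065: effective rainfall P−Ia = 417883/53475 in
Q = (417883/53475)²/((417883/53475) + 700/2139) = (174626201689/2859575625)/(435383/53475) = 174626201689/23282105925 in ≈ 7.500 in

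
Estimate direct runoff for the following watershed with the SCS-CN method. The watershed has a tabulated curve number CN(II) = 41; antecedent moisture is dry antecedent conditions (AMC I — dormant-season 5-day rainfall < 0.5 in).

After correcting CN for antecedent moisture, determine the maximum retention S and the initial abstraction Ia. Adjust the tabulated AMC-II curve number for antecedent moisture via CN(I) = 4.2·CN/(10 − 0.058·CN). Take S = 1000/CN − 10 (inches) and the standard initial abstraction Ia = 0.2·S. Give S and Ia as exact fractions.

S = 29500/861 in ≈ 34.262 in; Ia = 5900/861 in ≈ 6.852 in

Adjust CN=41 to AMC I: 4.2·41/(10 − 0.058·41) → (861/5) ÷ (3811/500) = 86100/3811 ≈ 22.592
S = 1000/(86100/3811) − 10 = 29500/861 in ≈ 34.262 in
Ia = 0.2S: 0.2·34.262 = 6.852 in (exactly 5900/861)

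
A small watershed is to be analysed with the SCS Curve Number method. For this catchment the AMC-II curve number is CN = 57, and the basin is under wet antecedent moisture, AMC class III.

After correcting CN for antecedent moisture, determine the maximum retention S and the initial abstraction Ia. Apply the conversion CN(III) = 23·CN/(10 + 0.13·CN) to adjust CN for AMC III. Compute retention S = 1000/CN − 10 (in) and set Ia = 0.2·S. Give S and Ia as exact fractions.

S = 4300/1311 in ≈ 3.280 in; Ia = 860/1311 in ≈ 0.656 in

Adjust CN=57 to AMC III: 23·57/(10 + 0.13·57) → 1311 ÷ (1741/100) = 131100/1741 ≈ 75.302
S = 1000/(131100/1741) − 10 = 4300/1311 in ≈ 3.280 in
Ia = 0.2S: 0.2·3.280 = 0.656 in (exactly 860/1311)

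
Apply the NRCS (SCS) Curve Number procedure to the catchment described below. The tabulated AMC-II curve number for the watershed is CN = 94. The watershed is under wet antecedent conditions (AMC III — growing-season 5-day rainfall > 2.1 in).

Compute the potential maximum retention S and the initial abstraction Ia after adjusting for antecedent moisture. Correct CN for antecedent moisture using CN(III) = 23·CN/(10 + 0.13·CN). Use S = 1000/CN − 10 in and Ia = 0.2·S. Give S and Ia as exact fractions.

S = 300/1081 in ≈ 0.278 in; Ia = 60/1081 in ≈ 0.056 in

Wet (AMC III): CN(III) = 23·94/(10 + 0.13·94) = 2162/(1111/50) = 108100/1111 ≈ 97.300
Retention S: 1000/CN − 10 with CN=97.300 → S = 300/1081 ≈ 0.278 in
Initial abstraction Ia = S/5 = (300/1081)/5 = 60/1081 ≈ 0.056 in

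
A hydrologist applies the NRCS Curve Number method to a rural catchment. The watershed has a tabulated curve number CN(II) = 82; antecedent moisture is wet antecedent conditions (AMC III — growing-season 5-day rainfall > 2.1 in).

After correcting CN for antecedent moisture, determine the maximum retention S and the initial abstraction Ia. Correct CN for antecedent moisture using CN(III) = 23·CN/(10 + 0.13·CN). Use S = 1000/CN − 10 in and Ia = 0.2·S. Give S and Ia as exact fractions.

S = 900/943 in ≈ 0.954 in; Ia = 180/943 in ≈ 0.191 in

CN(III) from CN(II)=82: (23·82)/(10 + 0.13·82) = 94300/1033 ≈ 91.288
Retention S: 1000/CN − 10 with CN=91.288 → S = 900/943 ≈ 0.954 in
Initial abstraction Ia = S/5 = (900/943)/5 = 180/943 ≈ 0.191 in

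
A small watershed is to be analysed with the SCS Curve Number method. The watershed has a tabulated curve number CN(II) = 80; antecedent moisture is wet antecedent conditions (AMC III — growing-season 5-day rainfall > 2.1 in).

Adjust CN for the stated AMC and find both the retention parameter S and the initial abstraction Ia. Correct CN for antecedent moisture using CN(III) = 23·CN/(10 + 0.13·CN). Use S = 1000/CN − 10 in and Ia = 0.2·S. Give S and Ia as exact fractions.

CN(III) from CN(II)=80: (23·80)/(10 + 0.13·80) = 4600/51 ≈ 90.196
Max retention: S = 1000/(4600/51) − 10 = 25/23 in (≈ 1.087 in)
Initial abstraction Ia = S/5 = (25/23)/5 = 5/23 ≈ 0.217 in

S = 25/23 in ≈ 1.087 in; Ia = 5/23 in ≈ 0.217 in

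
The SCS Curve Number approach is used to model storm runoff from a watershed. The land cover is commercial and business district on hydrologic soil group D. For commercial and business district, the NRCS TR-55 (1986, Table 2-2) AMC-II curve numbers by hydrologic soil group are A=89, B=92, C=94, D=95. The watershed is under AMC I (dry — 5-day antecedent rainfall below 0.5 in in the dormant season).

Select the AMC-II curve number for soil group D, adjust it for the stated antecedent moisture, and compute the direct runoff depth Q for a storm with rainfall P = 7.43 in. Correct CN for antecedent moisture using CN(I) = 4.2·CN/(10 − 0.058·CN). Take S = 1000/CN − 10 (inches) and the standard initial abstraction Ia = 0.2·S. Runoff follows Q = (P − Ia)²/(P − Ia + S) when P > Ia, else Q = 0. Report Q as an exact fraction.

NRCS table: commercial and business district, soil group D → CN(II) = 95
Adjust CN=95 to AMC I: 4.2·95/(10 − 0.058·95) → 399 ÷ (449/100) = 39900/449 ≈ 88.864
Max retention: S = 1000/(39900/449) − 10 = 500/399 in (≈ 1.253 in)
Initial abstraction Ia = S/5 = (500/399)/5 = 100/399 ≈ 0.251 in
Since P=7.430 > Ia=0.251: effective rainfall P−Ia = 286457/39900 in
Q: (286457/39900)² ÷ (336457/39900) = 82057612849/13424634300 in (≈ 6.112 in)

Q = 82057612849/13424634300 in ≈ 6.112 in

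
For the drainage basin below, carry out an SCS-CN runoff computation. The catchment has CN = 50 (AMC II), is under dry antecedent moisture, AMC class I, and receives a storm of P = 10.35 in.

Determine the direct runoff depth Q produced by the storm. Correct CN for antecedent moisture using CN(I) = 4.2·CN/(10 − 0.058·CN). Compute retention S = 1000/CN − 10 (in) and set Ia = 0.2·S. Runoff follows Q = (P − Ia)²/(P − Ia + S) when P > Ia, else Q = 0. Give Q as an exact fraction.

Q = 5508409/5185740 in ≈ 1.062 in

Dry (AMC I): CN(I) = 4.2·50/(10 − 0.058·50) = 210/(71/10) = 2100/71 ≈ 29.577
Max retention: S = 1000/(2100/71) − 10 = 500/21 in (≈ 23.810 in)
Ia = 0.2S: 0.2·23.810 = 4.762 in (exactly 100/21)
P − Ia = 10.350 − 4.762 = 2347/420 ≈ 5.588 in (> 0, runoff occurs)
Q: (2347/420)² ÷ (12347/420) = 5508409/5185740 in (≈ 1.062 in)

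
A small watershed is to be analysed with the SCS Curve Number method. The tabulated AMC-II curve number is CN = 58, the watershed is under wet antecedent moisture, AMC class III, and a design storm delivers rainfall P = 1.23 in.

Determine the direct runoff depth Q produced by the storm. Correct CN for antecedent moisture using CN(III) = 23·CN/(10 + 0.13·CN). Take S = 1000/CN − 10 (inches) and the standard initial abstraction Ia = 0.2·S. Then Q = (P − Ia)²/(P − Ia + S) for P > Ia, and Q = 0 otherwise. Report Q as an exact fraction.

Adjust CN=58 to AMC III: 23·58/(10 + 0.13·58) → 1334 ÷ (877/50) = 66700/877 ≈ 76.055
S = 1000/(66700/877) − 10 = 2100/667 in ≈ 3.148 in
Initial abstraction Ia = S/5 = (2100/667)/5 = 420/667 ≈ 0.630 in
Excess rainfall: 1.230 − 0.630 = 0.600 in; P > Ia so Q > 0
Runoff Q = (P−Ia)²/(P−Ia+S) = (0.600)²/(0.600+3.148) = 534427227/5559244900 ≈ 0.096 in

Q = 534427227/5559244900 in ≈ 0.096 in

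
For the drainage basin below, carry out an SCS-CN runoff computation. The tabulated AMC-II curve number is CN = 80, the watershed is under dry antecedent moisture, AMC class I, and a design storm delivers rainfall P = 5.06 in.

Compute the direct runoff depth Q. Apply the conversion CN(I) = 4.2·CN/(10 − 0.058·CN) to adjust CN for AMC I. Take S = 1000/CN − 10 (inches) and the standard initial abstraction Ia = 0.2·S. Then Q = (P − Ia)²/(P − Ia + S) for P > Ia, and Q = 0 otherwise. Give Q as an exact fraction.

Adjust CN=80 to AMC I: 4.2·80/(10 − 0.058·80) → 336 ÷ (134/25) = 4200/67 ≈ 62.687
Retention S: 1000/CN − 10 with CN=62.687 → S = 125/21 ≈ 5.952 in
Ia = 0.2S: 0.2·5.952 = 1.190 in (exactly 25/21)
P − Ia = 5.060 − 1.190 = 4063/1050 ≈ 3.870 in (> 0, runoff occurs)
Q = (4063/1050)²/((4063/1050) + 125/21) = (16507969/1102500)/(10313/1050) = 16507969/10828650 in ≈ 1.524 in

Q = 16507969/10828650 in ≈ 1.524 in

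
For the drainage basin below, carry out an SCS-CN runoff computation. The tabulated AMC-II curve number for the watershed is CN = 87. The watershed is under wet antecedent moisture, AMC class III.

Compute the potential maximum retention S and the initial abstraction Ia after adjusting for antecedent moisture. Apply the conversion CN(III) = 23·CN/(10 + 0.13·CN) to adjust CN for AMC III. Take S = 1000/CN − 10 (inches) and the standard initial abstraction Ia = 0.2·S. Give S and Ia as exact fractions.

S = 1300/2001 in ≈ 0.650 in; Ia = 260/2001 in ≈ 0.130 in

CN(III) from CN(II)=87: (23·87)/(10 + 0.13·87) = 200100/2131 ≈ 93.900
Retention S: 1000/CN − 10 with CN=93.900 → S = 1300/2001 ≈ 0.650 in
Ia = 0.2S: 0.2·0.650 = 0.130 in (exactly 260/2001)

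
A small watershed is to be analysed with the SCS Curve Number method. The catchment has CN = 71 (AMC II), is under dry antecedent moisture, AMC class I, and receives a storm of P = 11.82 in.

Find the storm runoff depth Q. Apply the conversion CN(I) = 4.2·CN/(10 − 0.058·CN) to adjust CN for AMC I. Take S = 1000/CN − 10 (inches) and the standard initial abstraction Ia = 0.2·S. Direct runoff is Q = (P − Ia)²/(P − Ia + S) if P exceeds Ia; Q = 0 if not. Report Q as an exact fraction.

Q = 541962464761/108931043550 in ≈ 4.975 in

Dry (AMC I): CN(I) = 4.2·71/(10 − 0.058·71) = (1491/5)/(2941/500) = 149100/2941 ≈ 50.697
S = 1000/(149100/2941) − 10 = 14500/1491 in ≈ 9.725 in
Initial abstraction Ia = S/5 = (14500/1491)/5 = 2900/1491 ≈ 1.945 in
Since P=11.820 > Ia=1.945: effective rainfall P−Ia = 736181/74550 in
Runoff Q = (P−Ia)²/(P−Ia+S) = (9.875)²/(9.875+9.725) = 541962464761/108931043550 ≈ 4.975 in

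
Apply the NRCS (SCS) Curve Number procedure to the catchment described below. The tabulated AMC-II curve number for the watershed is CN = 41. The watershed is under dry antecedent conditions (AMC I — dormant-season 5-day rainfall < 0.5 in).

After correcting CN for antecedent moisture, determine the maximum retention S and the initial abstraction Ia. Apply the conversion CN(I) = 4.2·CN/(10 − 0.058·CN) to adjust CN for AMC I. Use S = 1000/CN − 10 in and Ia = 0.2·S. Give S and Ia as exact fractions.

Dry (AMC I): CN(I) = 4.2·41/(10 − 0.058·41) = (861/5)/(3811/500) = 86100/3811 ≈ 22.592
Max retention: S = 1000/(86100/3811) − 10 = 29500/861 in (≈ 34.262 in)
Initial abstraction Ia = S/5 = (29500/861)/5 = 5900/861 ≈ 6.852 in

S = 29500/861 in ≈ 34.262 in; Ia = 5900/861 in ≈ 6.852 in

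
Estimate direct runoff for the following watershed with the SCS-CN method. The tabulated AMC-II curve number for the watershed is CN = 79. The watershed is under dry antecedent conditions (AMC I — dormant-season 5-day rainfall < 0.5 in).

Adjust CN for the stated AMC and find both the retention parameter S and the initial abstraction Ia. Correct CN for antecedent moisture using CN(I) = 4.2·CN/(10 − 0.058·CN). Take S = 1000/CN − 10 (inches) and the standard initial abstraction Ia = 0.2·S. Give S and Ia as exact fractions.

S = 500/79 in ≈ 6.329 in; Ia = 100/79 in ≈ 1.266 in

CN(I) from CN(II)=79: (4.2·79)/(10 − 0.058·79) = 7900/129 ≈ 61.240
S = 1000/(7900/129) − 10 = 500/79 in ≈ 6.329 in
Initial abstraction Ia = S/5 = (500/79)/5 = 100/79 ≈ 1.266 in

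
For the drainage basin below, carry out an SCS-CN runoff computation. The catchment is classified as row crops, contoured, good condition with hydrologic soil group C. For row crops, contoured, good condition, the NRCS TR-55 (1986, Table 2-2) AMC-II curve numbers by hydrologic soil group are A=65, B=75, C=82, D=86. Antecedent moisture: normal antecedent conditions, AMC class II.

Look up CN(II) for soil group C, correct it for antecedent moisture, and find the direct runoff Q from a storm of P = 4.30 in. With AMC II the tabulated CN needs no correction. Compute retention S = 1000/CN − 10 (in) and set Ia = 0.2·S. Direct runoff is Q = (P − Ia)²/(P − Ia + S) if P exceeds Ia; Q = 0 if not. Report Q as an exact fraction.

NRCS table: row crops, contoured, good condition, soil group C → CN(II) = 82
CN(II) = 82; AMC II needs no correction.
Retention S: 1000/CN − 10 with CN=82.000 → S = 90/41 ≈ 2.195 in
Ia = 0.2·(90/41) = 18/41 in ≈ 0.439 in
Excess rainfall: 4.300 − 0.439 = 3.861 in; P > Ia so Q > 0
Q: (1583/410)² ÷ (2483/410) = 2505889/1018030 in (≈ 2.462 in)

Q = 2505889/1018030 in ≈ 2.462 in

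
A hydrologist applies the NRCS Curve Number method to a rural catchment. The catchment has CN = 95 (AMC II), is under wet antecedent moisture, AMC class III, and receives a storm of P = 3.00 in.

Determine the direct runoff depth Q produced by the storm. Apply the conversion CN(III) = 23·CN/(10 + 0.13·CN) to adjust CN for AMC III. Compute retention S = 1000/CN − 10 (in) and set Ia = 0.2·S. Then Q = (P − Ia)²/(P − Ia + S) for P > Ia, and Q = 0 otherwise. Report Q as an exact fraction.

Wet (AMC III): CN(III) = 23·95/(10 + 0.13·95) = 2185/(447/20) = 43700/447 ≈ 97.763
S = 1000/(43700/447) − 10 = 100/437 in ≈ 0.229 in
Ia = 0.2S: 0.2·0.229 = 0.046 in (exactly 20/437)
Since P=3.000 > Ia=0.046: effective rainfall P−Ia = 1291/437 in
Runoff Q = (P−Ia)²/(P−Ia+S) = (2.954)²/(2.954+0.229) = 1666681/607867 ≈ 2.742 in

Q = 1666681/607867 in ≈ 2.742 in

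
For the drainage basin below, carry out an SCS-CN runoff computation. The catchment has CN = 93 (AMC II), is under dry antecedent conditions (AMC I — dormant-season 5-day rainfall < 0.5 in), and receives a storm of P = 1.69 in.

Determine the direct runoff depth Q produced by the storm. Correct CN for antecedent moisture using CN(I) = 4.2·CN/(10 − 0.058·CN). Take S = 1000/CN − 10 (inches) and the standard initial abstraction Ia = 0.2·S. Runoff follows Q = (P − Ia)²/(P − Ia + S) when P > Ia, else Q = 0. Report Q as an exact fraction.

CN(I) from CN(II)=93: (4.2·93)/(10 − 0.058·93) = 27900/329 ≈ 84.802
Retention S: 1000/CN − 10 with CN=84.802 → S = 500/279 ≈ 1.792 in
Initial abstraction Ia = S/5 = (500/279)/5 = 100/279 ≈ 0.358 in
P − Ia = 1.690 − 0.358 = 37151/27900 ≈ 1.332 in (> 0, runoff occurs)
Runoff Q = (P−Ia)²/(P−Ia+S) = (1.332)²/(1.332+1.792) = 1380196801/2431512900 ≈ 0.568 in

Q = 1380196801/2431512900 in ≈ 0.568 in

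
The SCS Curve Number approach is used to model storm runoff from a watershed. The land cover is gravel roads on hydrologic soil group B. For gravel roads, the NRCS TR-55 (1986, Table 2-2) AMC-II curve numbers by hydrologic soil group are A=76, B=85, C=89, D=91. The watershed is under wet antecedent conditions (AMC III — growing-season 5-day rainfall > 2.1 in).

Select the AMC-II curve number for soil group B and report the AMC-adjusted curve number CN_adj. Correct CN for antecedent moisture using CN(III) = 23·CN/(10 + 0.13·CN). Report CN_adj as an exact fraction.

CN_adj = 39100/421 ≈ 92.874

NRCS table: gravel roads, soil group B → CN(II) = 85
Adjust CN=85 to AMC III: 23·85/(10 + 0.13·85) → 1955 ÷ (421/20) = 39100/421 ≈ 92.874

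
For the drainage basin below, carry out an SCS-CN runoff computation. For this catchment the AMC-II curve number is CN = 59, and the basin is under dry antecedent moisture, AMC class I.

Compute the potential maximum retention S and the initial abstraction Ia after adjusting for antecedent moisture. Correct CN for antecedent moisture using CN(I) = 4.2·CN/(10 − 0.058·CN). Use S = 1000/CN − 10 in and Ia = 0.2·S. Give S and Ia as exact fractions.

CN(I) from CN(II)=59: (4.2·59)/(10 − 0.058·59) = 123900/3289 ≈ 37.671
S = 1000/(123900/3289) − 10 = 20500/1239 in ≈ 16.546 in
Ia = 0.2·(20500/1239) = 4100/1239 in ≈ 3.309 in

S = 20500/1239 in ≈ 16.546 in; Ia = 4100/1239 in ≈ 3.309 in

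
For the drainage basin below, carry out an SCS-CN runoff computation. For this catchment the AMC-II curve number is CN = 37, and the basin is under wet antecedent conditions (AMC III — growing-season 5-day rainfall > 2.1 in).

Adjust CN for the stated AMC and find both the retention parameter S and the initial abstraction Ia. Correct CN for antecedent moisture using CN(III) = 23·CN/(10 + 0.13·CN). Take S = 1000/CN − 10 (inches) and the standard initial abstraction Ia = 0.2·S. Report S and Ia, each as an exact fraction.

S = 6300/851 in ≈ 7.403 in; Ia = 1260/851 in ≈ 1.481 in

Wet (AMC III): CN(III) = 23·37/(10 + 0.13·37) = 851/(1481/100) = 85100/1481 ≈ 57.461
S = 1000/(85100/1481) − 10 = 6300/851 in ≈ 7.403 in
Ia = 0.2·(6300/851) = 1260/851 in ≈ 1.481 in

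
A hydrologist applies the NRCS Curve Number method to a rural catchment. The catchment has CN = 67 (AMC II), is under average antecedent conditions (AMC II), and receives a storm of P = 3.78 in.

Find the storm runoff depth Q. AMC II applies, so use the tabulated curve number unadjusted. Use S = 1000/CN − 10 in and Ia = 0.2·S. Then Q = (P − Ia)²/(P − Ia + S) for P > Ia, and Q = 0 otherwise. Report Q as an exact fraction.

Q = 29221923/28880350 in ≈ 1.012 in

Average conditions: CN = 67 (no AMC adjustment).
Retention S: 1000/CN − 10 with CN=67.000 → S = 330/67 ≈ 4.925 in
Initial abstraction Ia = S/5 = (330/67)/5 = 66/67 ≈ 0.985 in
Excess rainfall: 3.780 − 0.985 = 2.795 in; P > Ia so Q > 0
Q = (9363/3350)²/((9363/3350) + 330/67) = (87665769/11222500)/(25863/3350) = 29221923/28880350 in ≈ 1.012 in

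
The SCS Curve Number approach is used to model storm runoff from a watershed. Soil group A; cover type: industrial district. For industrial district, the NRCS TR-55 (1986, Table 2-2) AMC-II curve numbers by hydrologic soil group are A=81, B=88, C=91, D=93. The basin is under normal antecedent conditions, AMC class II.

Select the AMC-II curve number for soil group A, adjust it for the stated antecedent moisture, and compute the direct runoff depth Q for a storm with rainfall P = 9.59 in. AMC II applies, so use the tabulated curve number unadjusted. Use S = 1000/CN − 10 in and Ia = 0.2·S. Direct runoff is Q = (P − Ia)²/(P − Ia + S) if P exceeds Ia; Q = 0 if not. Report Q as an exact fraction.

NRCS table: industrial district, soil group A → CN(II) = 81
AMC II — tabulated CN = 81 applies directly.
S = 1000/81 − 10 = 190/81 in ≈ 2.346 in
Initial abstraction Ia = S/5 = (190/81)/5 = 38/81 ≈ 0.469 in
P − Ia = 9.590 − 0.469 = 73879/8100 ≈ 9.121 in (> 0, runoff occurs)
Q = (73879/8100)²/((73879/8100) + 190/81) = (5458106641/65610000)/(92879/8100) = 5458106641/752319900 in ≈ 7.255 in

Q = 5458106641/752319900 in ≈ 7.255 in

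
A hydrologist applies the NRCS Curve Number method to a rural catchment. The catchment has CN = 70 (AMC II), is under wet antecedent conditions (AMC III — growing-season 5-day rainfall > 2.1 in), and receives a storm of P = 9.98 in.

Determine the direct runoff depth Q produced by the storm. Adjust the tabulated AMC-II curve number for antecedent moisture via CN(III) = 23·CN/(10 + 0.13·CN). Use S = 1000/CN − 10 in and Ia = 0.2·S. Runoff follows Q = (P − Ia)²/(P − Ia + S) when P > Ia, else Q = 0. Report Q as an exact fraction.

Adjust CN=70 to AMC III: 23·70/(10 + 0.13·70) → 1610 ÷ (191/10) = 16100/191 ≈ 84.293
S = 1000/(16100/191) − 10 = 300/161 in ≈ 1.863 in
Initial abstraction Ia = S/5 = (300/161)/5 = 60/161 ≈ 0.373 in
Excess rainfall: 9.980 − 0.373 = 9.607 in; P > Ia so Q > 0
Runoff Q = (P−Ia)²/(P−Ia+S) = (9.607)²/(9.607+1.863) = 5981320921/743328950 ≈ 8.047 in

Q = 5981320921/743328950 in ≈ 8.047 in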